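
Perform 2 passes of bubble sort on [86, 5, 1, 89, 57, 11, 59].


Initial: [86, 5, 1, 89, 57, 11, 59]
Pass 1: [5, 1, 86, 57, 11, 59, 89] (5 swaps)
Pass 2: [1, 5, 57, 11, 59, 86, 89] (4 swaps)

After 2 passes: [1, 5, 57, 11, 59, 86, 89]


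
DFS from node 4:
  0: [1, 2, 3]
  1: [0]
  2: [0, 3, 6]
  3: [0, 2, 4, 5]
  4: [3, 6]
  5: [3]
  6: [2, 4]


Visit 4, push [6, 3]
Visit 3, push [5, 2, 0]
Visit 0, push [2, 1]
Visit 1, push []
Visit 2, push [6]
Visit 6, push []
Visit 5, push []

DFS order: [4, 3, 0, 1, 2, 6, 5]


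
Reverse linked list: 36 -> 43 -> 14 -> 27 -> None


Step 1: curr=36, set curr.next=prev(None) | reversed so far: 36
Step 2: curr=43, set curr.next=prev(36) | reversed so far: 43 -> 36
Step 3: curr=14, set curr.next=prev(43) | reversed so far: 14 -> 43 -> 36
Step 4: curr=27, set curr.next=prev(14) | reversed so far: 27 -> 14 -> 43 -> 36

27 -> 14 -> 43 -> 36 -> None


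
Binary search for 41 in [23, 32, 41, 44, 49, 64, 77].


Step 1: lo=0, hi=6, mid=3, val=44
Step 2: lo=0, hi=2, mid=1, val=32
Step 3: lo=2, hi=2, mid=2, val=41

Found at index 2


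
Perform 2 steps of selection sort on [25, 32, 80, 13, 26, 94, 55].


Initial: [25, 32, 80, 13, 26, 94, 55]
Step 1: min=13 at 3
  Swap: [13, 32, 80, 25, 26, 94, 55]
Step 2: min=25 at 3
  Swap: [13, 25, 80, 32, 26, 94, 55]

After 2 steps: [13, 25, 80, 32, 26, 94, 55]


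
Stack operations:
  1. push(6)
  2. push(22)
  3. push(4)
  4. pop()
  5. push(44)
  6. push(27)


push(6) -> [6]
push(22) -> [6, 22]
push(4) -> [6, 22, 4]
pop()->4, [6, 22]
push(44) -> [6, 22, 44]
push(27) -> [6, 22, 44, 27]

Final stack: [6, 22, 44, 27]


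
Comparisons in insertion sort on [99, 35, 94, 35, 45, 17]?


Algorithm: insertion sort
Input: [99, 35, 94, 35, 45, 17]
Sorted: [17, 35, 35, 45, 94, 99]

14


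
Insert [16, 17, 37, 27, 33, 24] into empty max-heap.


Insert 16: [16]
Insert 17: [17, 16]
Insert 37: [37, 16, 17]
Insert 27: [37, 27, 17, 16]
Insert 33: [37, 33, 17, 16, 27]
Insert 24: [37, 33, 24, 16, 27, 17]

Final heap: [37, 33, 24, 16, 27, 17]


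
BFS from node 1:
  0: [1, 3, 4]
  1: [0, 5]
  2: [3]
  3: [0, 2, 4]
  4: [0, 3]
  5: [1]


Visit 1, enqueue [0, 5]
Visit 0, enqueue [3, 4]
Visit 5, enqueue []
Visit 3, enqueue [2]
Visit 4, enqueue []
Visit 2, enqueue []

BFS order: [1, 0, 5, 3, 4, 2]


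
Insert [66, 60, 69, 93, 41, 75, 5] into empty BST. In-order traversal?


Insert 66: root
Insert 60: L from 66
Insert 69: R from 66
Insert 93: R from 66 -> R from 69
Insert 41: L from 66 -> L from 60
Insert 75: R from 66 -> R from 69 -> L from 93
Insert 5: L from 66 -> L from 60 -> L from 41

In-order: [5, 41, 60, 66, 69, 75, 93]


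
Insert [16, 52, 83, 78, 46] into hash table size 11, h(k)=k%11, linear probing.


Insert 16: h=5 -> slot 5
Insert 52: h=8 -> slot 8
Insert 83: h=6 -> slot 6
Insert 78: h=1 -> slot 1
Insert 46: h=2 -> slot 2

Table: [None, 78, 46, None, None, 16, 83, None, 52, None, None]


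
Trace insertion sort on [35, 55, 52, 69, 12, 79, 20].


Initial: [35, 55, 52, 69, 12, 79, 20]
Insert 55: [35, 55, 52, 69, 12, 79, 20]
Insert 52: [35, 52, 55, 69, 12, 79, 20]
Insert 69: [35, 52, 55, 69, 12, 79, 20]
Insert 12: [12, 35, 52, 55, 69, 79, 20]
Insert 79: [12, 35, 52, 55, 69, 79, 20]
Insert 20: [12, 20, 35, 52, 55, 69, 79]

Sorted: [12, 20, 35, 52, 55, 69, 79]


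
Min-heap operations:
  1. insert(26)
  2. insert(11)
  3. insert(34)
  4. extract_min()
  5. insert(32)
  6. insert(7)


insert(26) -> [26]
insert(11) -> [11, 26]
insert(34) -> [11, 26, 34]
extract_min()->11, [26, 34]
insert(32) -> [26, 34, 32]
insert(7) -> [7, 26, 32, 34]

Final heap: [7, 26, 32, 34]


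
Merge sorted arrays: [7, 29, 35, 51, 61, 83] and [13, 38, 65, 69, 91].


Take 7 from A
Take 13 from B
Take 29 from A
Take 35 from A
Take 38 from B
Take 51 from A
Take 61 from A
Take 65 from B
Take 69 from B
Take 83 from A

Merged: [7, 13, 29, 35, 38, 51, 61, 65, 69, 83, 91]


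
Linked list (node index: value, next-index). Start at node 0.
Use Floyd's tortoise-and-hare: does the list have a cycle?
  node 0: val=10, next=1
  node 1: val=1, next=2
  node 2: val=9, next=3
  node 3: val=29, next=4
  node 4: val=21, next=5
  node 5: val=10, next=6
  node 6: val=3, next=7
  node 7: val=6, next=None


Floyd's tortoise (slow, +1) and hare (fast, +2):
  init: slow=0, fast=0
  step 1: slow=1, fast=2
  step 2: slow=2, fast=4
  step 3: slow=3, fast=6
  step 4: fast 6->7->None, no cycle

Cycle: no


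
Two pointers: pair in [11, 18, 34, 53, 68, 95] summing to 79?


lo=0(11)+hi=5(95)=106
lo=0(11)+hi=4(68)=79

Yes: 11+68=79


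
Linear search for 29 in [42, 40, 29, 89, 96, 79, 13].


i=0: 42!=29
i=1: 40!=29
i=2: 29==29 found!

Found at 2, 3 comps


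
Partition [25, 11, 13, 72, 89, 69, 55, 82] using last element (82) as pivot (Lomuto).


Pivot: 82
  25 <= 82: advance i (no swap)
  11 <= 82: advance i (no swap)
  13 <= 82: advance i (no swap)
  72 <= 82: advance i (no swap)
  69 <= 82: swap -> [25, 11, 13, 72, 69, 89, 55, 82]
  55 <= 82: swap -> [25, 11, 13, 72, 69, 55, 89, 82]
Place pivot at 6: [25, 11, 13, 72, 69, 55, 82, 89]

Partitioned: [25, 11, 13, 72, 69, 55, 82, 89]


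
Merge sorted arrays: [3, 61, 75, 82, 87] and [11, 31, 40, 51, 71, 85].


Take 3 from A
Take 11 from B
Take 31 from B
Take 40 from B
Take 51 from B
Take 61 from A
Take 71 from B
Take 75 from A
Take 82 from A
Take 85 from B

Merged: [3, 11, 31, 40, 51, 61, 71, 75, 82, 85, 87]


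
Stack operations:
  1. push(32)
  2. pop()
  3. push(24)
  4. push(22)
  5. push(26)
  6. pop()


push(32) -> [32]
pop()->32, []
push(24) -> [24]
push(22) -> [24, 22]
push(26) -> [24, 22, 26]
pop()->26, [24, 22]

Final stack: [24, 22]


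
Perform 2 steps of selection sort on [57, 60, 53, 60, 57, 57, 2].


Initial: [57, 60, 53, 60, 57, 57, 2]
Step 1: min=2 at 6
  Swap: [2, 60, 53, 60, 57, 57, 57]
Step 2: min=53 at 2
  Swap: [2, 53, 60, 60, 57, 57, 57]

After 2 steps: [2, 53, 60, 60, 57, 57, 57]


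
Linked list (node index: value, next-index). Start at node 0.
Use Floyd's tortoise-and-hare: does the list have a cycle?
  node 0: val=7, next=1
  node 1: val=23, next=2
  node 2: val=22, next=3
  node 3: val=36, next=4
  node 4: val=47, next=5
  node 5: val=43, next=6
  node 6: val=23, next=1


Floyd's tortoise (slow, +1) and hare (fast, +2):
  init: slow=0, fast=0
  step 1: slow=1, fast=2
  step 2: slow=2, fast=4
  step 3: slow=3, fast=6
  step 4: slow=4, fast=2
  step 5: slow=5, fast=4
  step 6: slow=6, fast=6
  slow == fast at node 6: cycle detected

Cycle: yes


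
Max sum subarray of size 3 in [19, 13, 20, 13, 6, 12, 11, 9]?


[0:3]: 52
[1:4]: 46
[2:5]: 39
[3:6]: 31
[4:7]: 29
[5:8]: 32

Max: 52 at [0:3]


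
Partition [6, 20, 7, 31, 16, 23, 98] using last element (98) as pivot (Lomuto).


Pivot: 98
  6 <= 98: advance i (no swap)
  20 <= 98: advance i (no swap)
  7 <= 98: advance i (no swap)
  31 <= 98: advance i (no swap)
  16 <= 98: advance i (no swap)
  23 <= 98: advance i (no swap)
Place pivot at 6: [6, 20, 7, 31, 16, 23, 98]

Partitioned: [6, 20, 7, 31, 16, 23, 98]


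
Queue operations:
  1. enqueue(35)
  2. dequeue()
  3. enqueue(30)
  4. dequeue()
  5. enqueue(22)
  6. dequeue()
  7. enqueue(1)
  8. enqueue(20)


enqueue(35) -> [35]
dequeue()->35, []
enqueue(30) -> [30]
dequeue()->30, []
enqueue(22) -> [22]
dequeue()->22, []
enqueue(1) -> [1]
enqueue(20) -> [1, 20]

Final queue: [1, 20]


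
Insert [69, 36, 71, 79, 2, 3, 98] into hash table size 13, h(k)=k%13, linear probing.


Insert 69: h=4 -> slot 4
Insert 36: h=10 -> slot 10
Insert 71: h=6 -> slot 6
Insert 79: h=1 -> slot 1
Insert 2: h=2 -> slot 2
Insert 3: h=3 -> slot 3
Insert 98: h=7 -> slot 7

Table: [None, 79, 2, 3, 69, None, 71, 98, None, None, 36, None, None]


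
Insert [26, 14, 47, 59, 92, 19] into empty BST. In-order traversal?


Insert 26: root
Insert 14: L from 26
Insert 47: R from 26
Insert 59: R from 26 -> R from 47
Insert 92: R from 26 -> R from 47 -> R from 59
Insert 19: L from 26 -> R from 14

In-order: [14, 19, 26, 47, 59, 92]


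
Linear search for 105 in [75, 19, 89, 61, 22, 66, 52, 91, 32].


i=0: 75!=105
i=1: 19!=105
i=2: 89!=105
i=3: 61!=105
i=4: 22!=105
i=5: 66!=105
i=6: 52!=105
i=7: 91!=105
i=8: 32!=105

Not found, 9 comps


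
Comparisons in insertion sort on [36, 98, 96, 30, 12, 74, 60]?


Algorithm: insertion sort
Input: [36, 98, 96, 30, 12, 74, 60]
Sorted: [12, 30, 36, 60, 74, 96, 98]

17


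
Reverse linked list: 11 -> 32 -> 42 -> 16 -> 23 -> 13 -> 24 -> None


Step 1: curr=11, set curr.next=prev(None) | reversed so far: 11
Step 2: curr=32, set curr.next=prev(11) | reversed so far: 32 -> 11
Step 3: curr=42, set curr.next=prev(32) | reversed so far: 42 -> 32 -> 11
Step 4: curr=16, set curr.next=prev(42) | reversed so far: 16 -> 42 -> 32 -> 11
Step 5: curr=23, set curr.next=prev(16) | reversed so far: 23 -> 16 -> 42 -> 32 -> 11
Step 6: curr=13, set curr.next=prev(23) | reversed so far: 13 -> 23 -> 16 -> 42 -> 32 -> 11
Step 7: curr=24, set curr.next=prev(13) | reversed so far: 24 -> 13 -> 23 -> 16 -> 42 -> 32 -> 11

24 -> 13 -> 23 -> 16 -> 42 -> 32 -> 11 -> None


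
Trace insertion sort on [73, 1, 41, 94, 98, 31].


Initial: [73, 1, 41, 94, 98, 31]
Insert 1: [1, 73, 41, 94, 98, 31]
Insert 41: [1, 41, 73, 94, 98, 31]
Insert 94: [1, 41, 73, 94, 98, 31]
Insert 98: [1, 41, 73, 94, 98, 31]
Insert 31: [1, 31, 41, 73, 94, 98]

Sorted: [1, 31, 41, 73, 94, 98]


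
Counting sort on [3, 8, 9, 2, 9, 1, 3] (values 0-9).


Input: [3, 8, 9, 2, 9, 1, 3]
Counts: [0, 1, 1, 2, 0, 0, 0, 0, 1, 2]

Sorted: [1, 2, 3, 3, 8, 9, 9]


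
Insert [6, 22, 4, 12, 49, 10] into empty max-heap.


Insert 6: [6]
Insert 22: [22, 6]
Insert 4: [22, 6, 4]
Insert 12: [22, 12, 4, 6]
Insert 49: [49, 22, 4, 6, 12]
Insert 10: [49, 22, 10, 6, 12, 4]

Final heap: [49, 22, 10, 6, 12, 4]


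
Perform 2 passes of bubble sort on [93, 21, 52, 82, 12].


Initial: [93, 21, 52, 82, 12]
Pass 1: [21, 52, 82, 12, 93] (4 swaps)
Pass 2: [21, 52, 12, 82, 93] (1 swaps)

After 2 passes: [21, 52, 12, 82, 93]


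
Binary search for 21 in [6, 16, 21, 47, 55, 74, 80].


Step 1: lo=0, hi=6, mid=3, val=47
Step 2: lo=0, hi=2, mid=1, val=16
Step 3: lo=2, hi=2, mid=2, val=21

Found at index 2


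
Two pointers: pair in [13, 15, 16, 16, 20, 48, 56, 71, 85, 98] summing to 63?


lo=0(13)+hi=9(98)=111
lo=0(13)+hi=8(85)=98
lo=0(13)+hi=7(71)=84
lo=0(13)+hi=6(56)=69
lo=0(13)+hi=5(48)=61
lo=1(15)+hi=5(48)=63

Yes: 15+48=63


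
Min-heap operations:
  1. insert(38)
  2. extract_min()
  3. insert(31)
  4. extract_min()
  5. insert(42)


insert(38) -> [38]
extract_min()->38, []
insert(31) -> [31]
extract_min()->31, []
insert(42) -> [42]

Final heap: [42]


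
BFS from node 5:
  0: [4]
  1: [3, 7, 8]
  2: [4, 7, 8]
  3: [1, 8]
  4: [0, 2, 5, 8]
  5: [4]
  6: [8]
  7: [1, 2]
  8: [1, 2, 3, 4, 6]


Visit 5, enqueue [4]
Visit 4, enqueue [0, 2, 8]
Visit 0, enqueue []
Visit 2, enqueue [7]
Visit 8, enqueue [1, 3, 6]
Visit 7, enqueue []
Visit 1, enqueue []
Visit 3, enqueue []
Visit 6, enqueue []

BFS order: [5, 4, 0, 2, 8, 7, 1, 3, 6]


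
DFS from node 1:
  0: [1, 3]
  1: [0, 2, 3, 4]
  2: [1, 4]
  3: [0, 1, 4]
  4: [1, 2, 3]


Visit 1, push [4, 3, 2, 0]
Visit 0, push [3]
Visit 3, push [4]
Visit 4, push [2]
Visit 2, push []

DFS order: [1, 0, 3, 4, 2]


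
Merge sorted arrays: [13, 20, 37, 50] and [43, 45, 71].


Take 13 from A
Take 20 from A
Take 37 from A
Take 43 from B
Take 45 from B
Take 50 from A

Merged: [13, 20, 37, 43, 45, 50, 71]


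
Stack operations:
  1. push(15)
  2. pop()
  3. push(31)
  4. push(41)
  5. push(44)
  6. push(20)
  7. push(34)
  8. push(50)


push(15) -> [15]
pop()->15, []
push(31) -> [31]
push(41) -> [31, 41]
push(44) -> [31, 41, 44]
push(20) -> [31, 41, 44, 20]
push(34) -> [31, 41, 44, 20, 34]
push(50) -> [31, 41, 44, 20, 34, 50]

Final stack: [31, 41, 44, 20, 34, 50]


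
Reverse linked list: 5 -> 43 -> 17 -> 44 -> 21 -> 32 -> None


Step 1: curr=5, set curr.next=prev(None) | reversed so far: 5
Step 2: curr=43, set curr.next=prev(5) | reversed so far: 43 -> 5
Step 3: curr=17, set curr.next=prev(43) | reversed so far: 17 -> 43 -> 5
Step 4: curr=44, set curr.next=prev(17) | reversed so far: 44 -> 17 -> 43 -> 5
Step 5: curr=21, set curr.next=prev(44) | reversed so far: 21 -> 44 -> 17 -> 43 -> 5
Step 6: curr=32, set curr.next=prev(21) | reversed so far: 32 -> 21 -> 44 -> 17 -> 43 -> 5

32 -> 21 -> 44 -> 17 -> 43 -> 5 -> None


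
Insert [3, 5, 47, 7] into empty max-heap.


Insert 3: [3]
Insert 5: [5, 3]
Insert 47: [47, 3, 5]
Insert 7: [47, 7, 5, 3]

Final heap: [47, 7, 5, 3]


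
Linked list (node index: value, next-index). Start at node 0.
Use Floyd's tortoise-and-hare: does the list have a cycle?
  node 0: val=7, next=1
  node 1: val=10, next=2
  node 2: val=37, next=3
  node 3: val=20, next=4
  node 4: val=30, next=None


Floyd's tortoise (slow, +1) and hare (fast, +2):
  init: slow=0, fast=0
  step 1: slow=1, fast=2
  step 2: slow=2, fast=4
  step 3: fast -> None, no cycle

Cycle: no


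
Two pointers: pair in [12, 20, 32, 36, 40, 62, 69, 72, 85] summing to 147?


lo=0(12)+hi=8(85)=97
lo=1(20)+hi=8(85)=105
lo=2(32)+hi=8(85)=117
lo=3(36)+hi=8(85)=121
lo=4(40)+hi=8(85)=125
lo=5(62)+hi=8(85)=147

Yes: 62+85=147


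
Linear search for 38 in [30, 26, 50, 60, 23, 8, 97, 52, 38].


i=0: 30!=38
i=1: 26!=38
i=2: 50!=38
i=3: 60!=38
i=4: 23!=38
i=5: 8!=38
i=6: 97!=38
i=7: 52!=38
i=8: 38==38 found!

Found at 8, 9 comps


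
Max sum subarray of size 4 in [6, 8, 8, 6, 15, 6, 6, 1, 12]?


[0:4]: 28
[1:5]: 37
[2:6]: 35
[3:7]: 33
[4:8]: 28
[5:9]: 25

Max: 37 at [1:5]


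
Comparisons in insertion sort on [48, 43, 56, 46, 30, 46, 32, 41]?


Algorithm: insertion sort
Input: [48, 43, 56, 46, 30, 46, 32, 41]
Sorted: [30, 32, 41, 43, 46, 46, 48, 56]

24


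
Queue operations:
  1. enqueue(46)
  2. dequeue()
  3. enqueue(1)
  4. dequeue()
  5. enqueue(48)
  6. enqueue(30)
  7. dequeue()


enqueue(46) -> [46]
dequeue()->46, []
enqueue(1) -> [1]
dequeue()->1, []
enqueue(48) -> [48]
enqueue(30) -> [48, 30]
dequeue()->48, [30]

Final queue: [30]


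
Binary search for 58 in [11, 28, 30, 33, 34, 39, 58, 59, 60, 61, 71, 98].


Step 1: lo=0, hi=11, mid=5, val=39
Step 2: lo=6, hi=11, mid=8, val=60
Step 3: lo=6, hi=7, mid=6, val=58

Found at index 6


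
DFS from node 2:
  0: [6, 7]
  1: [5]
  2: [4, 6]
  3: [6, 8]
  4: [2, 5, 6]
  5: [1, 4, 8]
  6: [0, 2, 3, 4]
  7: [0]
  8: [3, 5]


Visit 2, push [6, 4]
Visit 4, push [6, 5]
Visit 5, push [8, 1]
Visit 1, push []
Visit 8, push [3]
Visit 3, push [6]
Visit 6, push [0]
Visit 0, push [7]
Visit 7, push []

DFS order: [2, 4, 5, 1, 8, 3, 6, 0, 7]


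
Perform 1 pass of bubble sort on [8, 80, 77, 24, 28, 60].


Initial: [8, 80, 77, 24, 28, 60]
Pass 1: [8, 77, 24, 28, 60, 80] (4 swaps)

After 1 pass: [8, 77, 24, 28, 60, 80]


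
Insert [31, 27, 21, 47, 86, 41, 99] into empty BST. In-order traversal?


Insert 31: root
Insert 27: L from 31
Insert 21: L from 31 -> L from 27
Insert 47: R from 31
Insert 86: R from 31 -> R from 47
Insert 41: R from 31 -> L from 47
Insert 99: R from 31 -> R from 47 -> R from 86

In-order: [21, 27, 31, 41, 47, 86, 99]


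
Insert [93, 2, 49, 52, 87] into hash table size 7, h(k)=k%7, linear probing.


Insert 93: h=2 -> slot 2
Insert 2: h=2, 1 probes -> slot 3
Insert 49: h=0 -> slot 0
Insert 52: h=3, 1 probes -> slot 4
Insert 87: h=3, 2 probes -> slot 5

Table: [49, None, 93, 2, 52, 87, None]


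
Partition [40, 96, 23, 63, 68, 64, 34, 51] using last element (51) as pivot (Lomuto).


Pivot: 51
  40 <= 51: advance i (no swap)
  23 <= 51: swap -> [40, 23, 96, 63, 68, 64, 34, 51]
  34 <= 51: swap -> [40, 23, 34, 63, 68, 64, 96, 51]
Place pivot at 3: [40, 23, 34, 51, 68, 64, 96, 63]

Partitioned: [40, 23, 34, 51, 68, 64, 96, 63]


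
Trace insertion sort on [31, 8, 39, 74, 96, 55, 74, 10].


Initial: [31, 8, 39, 74, 96, 55, 74, 10]
Insert 8: [8, 31, 39, 74, 96, 55, 74, 10]
Insert 39: [8, 31, 39, 74, 96, 55, 74, 10]
Insert 74: [8, 31, 39, 74, 96, 55, 74, 10]
Insert 96: [8, 31, 39, 74, 96, 55, 74, 10]
Insert 55: [8, 31, 39, 55, 74, 96, 74, 10]
Insert 74: [8, 31, 39, 55, 74, 74, 96, 10]
Insert 10: [8, 10, 31, 39, 55, 74, 74, 96]

Sorted: [8, 10, 31, 39, 55, 74, 74, 96]


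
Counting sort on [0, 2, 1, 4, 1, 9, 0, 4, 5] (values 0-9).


Input: [0, 2, 1, 4, 1, 9, 0, 4, 5]
Counts: [2, 2, 1, 0, 2, 1, 0, 0, 0, 1]

Sorted: [0, 0, 1, 1, 2, 4, 4, 5, 9]


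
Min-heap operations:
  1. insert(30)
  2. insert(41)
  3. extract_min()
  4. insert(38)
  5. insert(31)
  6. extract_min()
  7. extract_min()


insert(30) -> [30]
insert(41) -> [30, 41]
extract_min()->30, [41]
insert(38) -> [38, 41]
insert(31) -> [31, 41, 38]
extract_min()->31, [38, 41]
extract_min()->38, [41]

Final heap: [41]


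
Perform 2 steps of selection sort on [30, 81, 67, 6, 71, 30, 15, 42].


Initial: [30, 81, 67, 6, 71, 30, 15, 42]
Step 1: min=6 at 3
  Swap: [6, 81, 67, 30, 71, 30, 15, 42]
Step 2: min=15 at 6
  Swap: [6, 15, 67, 30, 71, 30, 81, 42]

After 2 steps: [6, 15, 67, 30, 71, 30, 81, 42]


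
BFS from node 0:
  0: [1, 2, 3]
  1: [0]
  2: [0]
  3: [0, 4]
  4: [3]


Visit 0, enqueue [1, 2, 3]
Visit 1, enqueue []
Visit 2, enqueue []
Visit 3, enqueue [4]
Visit 4, enqueue []

BFS order: [0, 1, 2, 3, 4]


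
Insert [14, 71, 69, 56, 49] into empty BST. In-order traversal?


Insert 14: root
Insert 71: R from 14
Insert 69: R from 14 -> L from 71
Insert 56: R from 14 -> L from 71 -> L from 69
Insert 49: R from 14 -> L from 71 -> L from 69 -> L from 56

In-order: [14, 49, 56, 69, 71]


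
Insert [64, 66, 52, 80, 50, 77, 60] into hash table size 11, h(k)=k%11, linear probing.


Insert 64: h=9 -> slot 9
Insert 66: h=0 -> slot 0
Insert 52: h=8 -> slot 8
Insert 80: h=3 -> slot 3
Insert 50: h=6 -> slot 6
Insert 77: h=0, 1 probes -> slot 1
Insert 60: h=5 -> slot 5

Table: [66, 77, None, 80, None, 60, 50, None, 52, 64, None]


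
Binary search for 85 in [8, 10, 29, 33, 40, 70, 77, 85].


Step 1: lo=0, hi=7, mid=3, val=33
Step 2: lo=4, hi=7, mid=5, val=70
Step 3: lo=6, hi=7, mid=6, val=77
Step 4: lo=7, hi=7, mid=7, val=85

Found at index 7


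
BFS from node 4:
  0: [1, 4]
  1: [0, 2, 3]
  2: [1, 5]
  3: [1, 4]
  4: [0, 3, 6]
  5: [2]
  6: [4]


Visit 4, enqueue [0, 3, 6]
Visit 0, enqueue [1]
Visit 3, enqueue []
Visit 6, enqueue []
Visit 1, enqueue [2]
Visit 2, enqueue [5]
Visit 5, enqueue []

BFS order: [4, 0, 3, 6, 1, 2, 5]


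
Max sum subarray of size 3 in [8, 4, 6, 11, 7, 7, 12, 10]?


[0:3]: 18
[1:4]: 21
[2:5]: 24
[3:6]: 25
[4:7]: 26
[5:8]: 29

Max: 29 at [5:8]


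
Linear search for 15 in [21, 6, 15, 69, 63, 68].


i=0: 21!=15
i=1: 6!=15
i=2: 15==15 found!

Found at 2, 3 comps


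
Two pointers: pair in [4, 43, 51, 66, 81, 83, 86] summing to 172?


lo=0(4)+hi=6(86)=90
lo=1(43)+hi=6(86)=129
lo=2(51)+hi=6(86)=137
lo=3(66)+hi=6(86)=152
lo=4(81)+hi=6(86)=167
lo=5(83)+hi=6(86)=169

No pair found


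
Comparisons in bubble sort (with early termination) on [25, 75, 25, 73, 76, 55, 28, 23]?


Algorithm: bubble sort (with early termination)
Input: [25, 75, 25, 73, 76, 55, 28, 23]
Sorted: [23, 25, 25, 28, 55, 73, 75, 76]

28


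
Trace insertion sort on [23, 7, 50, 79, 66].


Initial: [23, 7, 50, 79, 66]
Insert 7: [7, 23, 50, 79, 66]
Insert 50: [7, 23, 50, 79, 66]
Insert 79: [7, 23, 50, 79, 66]
Insert 66: [7, 23, 50, 66, 79]

Sorted: [7, 23, 50, 66, 79]


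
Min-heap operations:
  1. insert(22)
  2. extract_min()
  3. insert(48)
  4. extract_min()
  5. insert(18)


insert(22) -> [22]
extract_min()->22, []
insert(48) -> [48]
extract_min()->48, []
insert(18) -> [18]

Final heap: [18]


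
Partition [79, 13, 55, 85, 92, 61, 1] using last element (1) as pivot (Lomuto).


Pivot: 1
Place pivot at 0: [1, 13, 55, 85, 92, 61, 79]

Partitioned: [1, 13, 55, 85, 92, 61, 79]


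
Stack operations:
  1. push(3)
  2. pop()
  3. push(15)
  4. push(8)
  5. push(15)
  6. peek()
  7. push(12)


push(3) -> [3]
pop()->3, []
push(15) -> [15]
push(8) -> [15, 8]
push(15) -> [15, 8, 15]
peek()->15
push(12) -> [15, 8, 15, 12]

Final stack: [15, 8, 15, 12]


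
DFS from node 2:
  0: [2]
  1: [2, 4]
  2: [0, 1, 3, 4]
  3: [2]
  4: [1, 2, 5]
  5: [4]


Visit 2, push [4, 3, 1, 0]
Visit 0, push []
Visit 1, push [4]
Visit 4, push [5]
Visit 5, push []
Visit 3, push []

DFS order: [2, 0, 1, 4, 5, 3]


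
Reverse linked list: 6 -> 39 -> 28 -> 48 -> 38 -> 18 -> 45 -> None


Step 1: curr=6, set curr.next=prev(None) | reversed so far: 6
Step 2: curr=39, set curr.next=prev(6) | reversed so far: 39 -> 6
Step 3: curr=28, set curr.next=prev(39) | reversed so far: 28 -> 39 -> 6
Step 4: curr=48, set curr.next=prev(28) | reversed so far: 48 -> 28 -> 39 -> 6
Step 5: curr=38, set curr.next=prev(48) | reversed so far: 38 -> 48 -> 28 -> 39 -> 6
Step 6: curr=18, set curr.next=prev(38) | reversed so far: 18 -> 38 -> 48 -> 28 -> 39 -> 6
Step 7: curr=45, set curr.next=prev(18) | reversed so far: 45 -> 18 -> 38 -> 48 -> 28 -> 39 -> 6

45 -> 18 -> 38 -> 48 -> 28 -> 39 -> 6 -> None


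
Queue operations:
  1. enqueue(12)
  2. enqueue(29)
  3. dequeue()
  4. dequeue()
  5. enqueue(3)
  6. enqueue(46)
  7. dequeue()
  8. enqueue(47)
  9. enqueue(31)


enqueue(12) -> [12]
enqueue(29) -> [12, 29]
dequeue()->12, [29]
dequeue()->29, []
enqueue(3) -> [3]
enqueue(46) -> [3, 46]
dequeue()->3, [46]
enqueue(47) -> [46, 47]
enqueue(31) -> [46, 47, 31]

Final queue: [46, 47, 31]


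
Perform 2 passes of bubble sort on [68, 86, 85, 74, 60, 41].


Initial: [68, 86, 85, 74, 60, 41]
Pass 1: [68, 85, 74, 60, 41, 86] (4 swaps)
Pass 2: [68, 74, 60, 41, 85, 86] (3 swaps)

After 2 passes: [68, 74, 60, 41, 85, 86]


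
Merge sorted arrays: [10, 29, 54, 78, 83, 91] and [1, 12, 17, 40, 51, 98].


Take 1 from B
Take 10 from A
Take 12 from B
Take 17 from B
Take 29 from A
Take 40 from B
Take 51 from B
Take 54 from A
Take 78 from A
Take 83 from A
Take 91 from A

Merged: [1, 10, 12, 17, 29, 40, 51, 54, 78, 83, 91, 98]


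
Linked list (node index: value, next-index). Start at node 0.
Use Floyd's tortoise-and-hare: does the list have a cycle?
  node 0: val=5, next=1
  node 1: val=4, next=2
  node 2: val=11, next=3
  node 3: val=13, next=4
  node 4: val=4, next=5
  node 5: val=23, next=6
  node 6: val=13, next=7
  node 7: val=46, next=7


Floyd's tortoise (slow, +1) and hare (fast, +2):
  init: slow=0, fast=0
  step 1: slow=1, fast=2
  step 2: slow=2, fast=4
  step 3: slow=3, fast=6
  step 4: slow=4, fast=7
  step 5: slow=5, fast=7
  step 6: slow=6, fast=7
  step 7: slow=7, fast=7
  slow == fast at node 7: cycle detected

Cycle: yes


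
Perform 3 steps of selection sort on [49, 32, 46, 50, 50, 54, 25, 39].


Initial: [49, 32, 46, 50, 50, 54, 25, 39]
Step 1: min=25 at 6
  Swap: [25, 32, 46, 50, 50, 54, 49, 39]
Step 2: min=32 at 1
  Swap: [25, 32, 46, 50, 50, 54, 49, 39]
Step 3: min=39 at 7
  Swap: [25, 32, 39, 50, 50, 54, 49, 46]

After 3 steps: [25, 32, 39, 50, 50, 54, 49, 46]


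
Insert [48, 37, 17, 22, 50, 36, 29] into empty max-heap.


Insert 48: [48]
Insert 37: [48, 37]
Insert 17: [48, 37, 17]
Insert 22: [48, 37, 17, 22]
Insert 50: [50, 48, 17, 22, 37]
Insert 36: [50, 48, 36, 22, 37, 17]
Insert 29: [50, 48, 36, 22, 37, 17, 29]

Final heap: [50, 48, 36, 22, 37, 17, 29]


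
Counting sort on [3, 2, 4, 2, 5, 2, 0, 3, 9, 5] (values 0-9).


Input: [3, 2, 4, 2, 5, 2, 0, 3, 9, 5]
Counts: [1, 0, 3, 2, 1, 2, 0, 0, 0, 1]

Sorted: [0, 2, 2, 2, 3, 3, 4, 5, 5, 9]


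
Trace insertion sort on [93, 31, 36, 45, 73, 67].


Initial: [93, 31, 36, 45, 73, 67]
Insert 31: [31, 93, 36, 45, 73, 67]
Insert 36: [31, 36, 93, 45, 73, 67]
Insert 45: [31, 36, 45, 93, 73, 67]
Insert 73: [31, 36, 45, 73, 93, 67]
Insert 67: [31, 36, 45, 67, 73, 93]

Sorted: [31, 36, 45, 67, 73, 93]


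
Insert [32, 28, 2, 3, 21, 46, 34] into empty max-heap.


Insert 32: [32]
Insert 28: [32, 28]
Insert 2: [32, 28, 2]
Insert 3: [32, 28, 2, 3]
Insert 21: [32, 28, 2, 3, 21]
Insert 46: [46, 28, 32, 3, 21, 2]
Insert 34: [46, 28, 34, 3, 21, 2, 32]

Final heap: [46, 28, 34, 3, 21, 2, 32]


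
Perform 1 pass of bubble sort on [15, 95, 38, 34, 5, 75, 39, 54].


Initial: [15, 95, 38, 34, 5, 75, 39, 54]
Pass 1: [15, 38, 34, 5, 75, 39, 54, 95] (6 swaps)

After 1 pass: [15, 38, 34, 5, 75, 39, 54, 95]


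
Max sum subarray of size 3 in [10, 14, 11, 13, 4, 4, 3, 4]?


[0:3]: 35
[1:4]: 38
[2:5]: 28
[3:6]: 21
[4:7]: 11
[5:8]: 11

Max: 38 at [1:4]


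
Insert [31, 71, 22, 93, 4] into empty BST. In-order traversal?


Insert 31: root
Insert 71: R from 31
Insert 22: L from 31
Insert 93: R from 31 -> R from 71
Insert 4: L from 31 -> L from 22

In-order: [4, 22, 31, 71, 93]


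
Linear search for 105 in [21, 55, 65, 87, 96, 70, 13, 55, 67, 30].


i=0: 21!=105
i=1: 55!=105
i=2: 65!=105
i=3: 87!=105
i=4: 96!=105
i=5: 70!=105
i=6: 13!=105
i=7: 55!=105
i=8: 67!=105
i=9: 30!=105

Not found, 10 comps


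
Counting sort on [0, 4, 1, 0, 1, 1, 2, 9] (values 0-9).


Input: [0, 4, 1, 0, 1, 1, 2, 9]
Counts: [2, 3, 1, 0, 1, 0, 0, 0, 0, 1]

Sorted: [0, 0, 1, 1, 1, 2, 4, 9]


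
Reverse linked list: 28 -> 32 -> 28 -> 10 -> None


Step 1: curr=28, set curr.next=prev(None) | reversed so far: 28
Step 2: curr=32, set curr.next=prev(28) | reversed so far: 32 -> 28
Step 3: curr=28, set curr.next=prev(32) | reversed so far: 28 -> 32 -> 28
Step 4: curr=10, set curr.next=prev(28) | reversed so far: 10 -> 28 -> 32 -> 28

10 -> 28 -> 32 -> 28 -> None


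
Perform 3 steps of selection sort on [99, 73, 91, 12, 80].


Initial: [99, 73, 91, 12, 80]
Step 1: min=12 at 3
  Swap: [12, 73, 91, 99, 80]
Step 2: min=73 at 1
  Swap: [12, 73, 91, 99, 80]
Step 3: min=80 at 4
  Swap: [12, 73, 80, 99, 91]

After 3 steps: [12, 73, 80, 99, 91]


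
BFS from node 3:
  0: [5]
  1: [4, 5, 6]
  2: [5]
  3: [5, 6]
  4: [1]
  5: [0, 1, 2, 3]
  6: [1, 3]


Visit 3, enqueue [5, 6]
Visit 5, enqueue [0, 1, 2]
Visit 6, enqueue []
Visit 0, enqueue []
Visit 1, enqueue [4]
Visit 2, enqueue []
Visit 4, enqueue []

BFS order: [3, 5, 6, 0, 1, 2, 4]


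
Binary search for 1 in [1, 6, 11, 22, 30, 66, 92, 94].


Step 1: lo=0, hi=7, mid=3, val=22
Step 2: lo=0, hi=2, mid=1, val=6
Step 3: lo=0, hi=0, mid=0, val=1

Found at index 0


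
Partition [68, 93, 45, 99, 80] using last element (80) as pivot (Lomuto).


Pivot: 80
  68 <= 80: advance i (no swap)
  45 <= 80: swap -> [68, 45, 93, 99, 80]
Place pivot at 2: [68, 45, 80, 99, 93]

Partitioned: [68, 45, 80, 99, 93]


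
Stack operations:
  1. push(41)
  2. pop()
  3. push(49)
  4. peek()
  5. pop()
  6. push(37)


push(41) -> [41]
pop()->41, []
push(49) -> [49]
peek()->49
pop()->49, []
push(37) -> [37]

Final stack: [37]


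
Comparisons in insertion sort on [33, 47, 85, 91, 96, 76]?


Algorithm: insertion sort
Input: [33, 47, 85, 91, 96, 76]
Sorted: [33, 47, 76, 85, 91, 96]

8


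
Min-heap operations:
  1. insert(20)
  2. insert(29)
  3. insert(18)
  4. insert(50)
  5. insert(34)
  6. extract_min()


insert(20) -> [20]
insert(29) -> [20, 29]
insert(18) -> [18, 29, 20]
insert(50) -> [18, 29, 20, 50]
insert(34) -> [18, 29, 20, 50, 34]
extract_min()->18, [20, 29, 34, 50]

Final heap: [20, 29, 34, 50]


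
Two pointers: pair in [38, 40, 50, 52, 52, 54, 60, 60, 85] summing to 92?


lo=0(38)+hi=8(85)=123
lo=0(38)+hi=7(60)=98
lo=0(38)+hi=6(60)=98
lo=0(38)+hi=5(54)=92

Yes: 38+54=92


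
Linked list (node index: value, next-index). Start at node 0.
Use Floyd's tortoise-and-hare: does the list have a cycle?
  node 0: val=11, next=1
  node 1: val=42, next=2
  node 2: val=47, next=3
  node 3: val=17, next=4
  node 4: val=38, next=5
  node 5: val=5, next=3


Floyd's tortoise (slow, +1) and hare (fast, +2):
  init: slow=0, fast=0
  step 1: slow=1, fast=2
  step 2: slow=2, fast=4
  step 3: slow=3, fast=3
  slow == fast at node 3: cycle detected

Cycle: yes


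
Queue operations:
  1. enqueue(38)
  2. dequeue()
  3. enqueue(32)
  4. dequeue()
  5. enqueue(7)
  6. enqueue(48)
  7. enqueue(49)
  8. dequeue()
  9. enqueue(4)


enqueue(38) -> [38]
dequeue()->38, []
enqueue(32) -> [32]
dequeue()->32, []
enqueue(7) -> [7]
enqueue(48) -> [7, 48]
enqueue(49) -> [7, 48, 49]
dequeue()->7, [48, 49]
enqueue(4) -> [48, 49, 4]

Final queue: [48, 49, 4]


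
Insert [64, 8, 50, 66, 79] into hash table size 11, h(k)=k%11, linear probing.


Insert 64: h=9 -> slot 9
Insert 8: h=8 -> slot 8
Insert 50: h=6 -> slot 6
Insert 66: h=0 -> slot 0
Insert 79: h=2 -> slot 2

Table: [66, None, 79, None, None, None, 50, None, 8, 64, None]


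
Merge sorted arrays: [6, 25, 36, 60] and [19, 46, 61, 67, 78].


Take 6 from A
Take 19 from B
Take 25 from A
Take 36 from A
Take 46 from B
Take 60 from A

Merged: [6, 19, 25, 36, 46, 60, 61, 67, 78]


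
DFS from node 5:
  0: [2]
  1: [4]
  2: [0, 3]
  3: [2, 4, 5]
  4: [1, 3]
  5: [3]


Visit 5, push [3]
Visit 3, push [4, 2]
Visit 2, push [0]
Visit 0, push []
Visit 4, push [1]
Visit 1, push []

DFS order: [5, 3, 2, 0, 4, 1]


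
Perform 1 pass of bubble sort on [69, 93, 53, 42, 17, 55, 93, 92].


Initial: [69, 93, 53, 42, 17, 55, 93, 92]
Pass 1: [69, 53, 42, 17, 55, 93, 92, 93] (5 swaps)

After 1 pass: [69, 53, 42, 17, 55, 93, 92, 93]


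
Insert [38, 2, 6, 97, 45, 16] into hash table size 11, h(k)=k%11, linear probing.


Insert 38: h=5 -> slot 5
Insert 2: h=2 -> slot 2
Insert 6: h=6 -> slot 6
Insert 97: h=9 -> slot 9
Insert 45: h=1 -> slot 1
Insert 16: h=5, 2 probes -> slot 7

Table: [None, 45, 2, None, None, 38, 6, 16, None, 97, None]


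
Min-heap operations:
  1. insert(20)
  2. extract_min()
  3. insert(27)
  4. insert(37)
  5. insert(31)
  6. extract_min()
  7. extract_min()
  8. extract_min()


insert(20) -> [20]
extract_min()->20, []
insert(27) -> [27]
insert(37) -> [27, 37]
insert(31) -> [27, 37, 31]
extract_min()->27, [31, 37]
extract_min()->31, [37]
extract_min()->37, []

Final heap: []


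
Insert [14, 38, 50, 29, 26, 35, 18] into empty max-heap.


Insert 14: [14]
Insert 38: [38, 14]
Insert 50: [50, 14, 38]
Insert 29: [50, 29, 38, 14]
Insert 26: [50, 29, 38, 14, 26]
Insert 35: [50, 29, 38, 14, 26, 35]
Insert 18: [50, 29, 38, 14, 26, 35, 18]

Final heap: [50, 29, 38, 14, 26, 35, 18]


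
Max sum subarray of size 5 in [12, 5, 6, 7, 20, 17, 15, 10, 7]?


[0:5]: 50
[1:6]: 55
[2:7]: 65
[3:8]: 69
[4:9]: 69

Max: 69 at [3:8]


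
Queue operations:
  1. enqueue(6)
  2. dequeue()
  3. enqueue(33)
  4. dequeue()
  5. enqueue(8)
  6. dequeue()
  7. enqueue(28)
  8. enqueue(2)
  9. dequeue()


enqueue(6) -> [6]
dequeue()->6, []
enqueue(33) -> [33]
dequeue()->33, []
enqueue(8) -> [8]
dequeue()->8, []
enqueue(28) -> [28]
enqueue(2) -> [28, 2]
dequeue()->28, [2]

Final queue: [2]


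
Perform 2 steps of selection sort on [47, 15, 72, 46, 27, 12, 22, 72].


Initial: [47, 15, 72, 46, 27, 12, 22, 72]
Step 1: min=12 at 5
  Swap: [12, 15, 72, 46, 27, 47, 22, 72]
Step 2: min=15 at 1
  Swap: [12, 15, 72, 46, 27, 47, 22, 72]

After 2 steps: [12, 15, 72, 46, 27, 47, 22, 72]


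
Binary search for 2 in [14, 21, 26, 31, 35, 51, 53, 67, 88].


Step 1: lo=0, hi=8, mid=4, val=35
Step 2: lo=0, hi=3, mid=1, val=21
Step 3: lo=0, hi=0, mid=0, val=14

Not found


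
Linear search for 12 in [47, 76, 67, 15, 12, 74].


i=0: 47!=12
i=1: 76!=12
i=2: 67!=12
i=3: 15!=12
i=4: 12==12 found!

Found at 4, 5 comps


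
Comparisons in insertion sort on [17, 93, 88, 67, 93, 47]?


Algorithm: insertion sort
Input: [17, 93, 88, 67, 93, 47]
Sorted: [17, 47, 67, 88, 93, 93]

12


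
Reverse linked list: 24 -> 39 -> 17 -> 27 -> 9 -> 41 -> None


Step 1: curr=24, set curr.next=prev(None) | reversed so far: 24
Step 2: curr=39, set curr.next=prev(24) | reversed so far: 39 -> 24
Step 3: curr=17, set curr.next=prev(39) | reversed so far: 17 -> 39 -> 24
Step 4: curr=27, set curr.next=prev(17) | reversed so far: 27 -> 17 -> 39 -> 24
Step 5: curr=9, set curr.next=prev(27) | reversed so far: 9 -> 27 -> 17 -> 39 -> 24
Step 6: curr=41, set curr.next=prev(9) | reversed so far: 41 -> 9 -> 27 -> 17 -> 39 -> 24

41 -> 9 -> 27 -> 17 -> 39 -> 24 -> None


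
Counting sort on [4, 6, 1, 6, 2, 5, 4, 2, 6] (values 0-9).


Input: [4, 6, 1, 6, 2, 5, 4, 2, 6]
Counts: [0, 1, 2, 0, 2, 1, 3, 0, 0, 0]

Sorted: [1, 2, 2, 4, 4, 5, 6, 6, 6]


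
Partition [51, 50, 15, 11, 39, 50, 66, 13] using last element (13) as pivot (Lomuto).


Pivot: 13
  11 <= 13: swap -> [11, 50, 15, 51, 39, 50, 66, 13]
Place pivot at 1: [11, 13, 15, 51, 39, 50, 66, 50]

Partitioned: [11, 13, 15, 51, 39, 50, 66, 50]


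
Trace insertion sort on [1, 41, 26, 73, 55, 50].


Initial: [1, 41, 26, 73, 55, 50]
Insert 41: [1, 41, 26, 73, 55, 50]
Insert 26: [1, 26, 41, 73, 55, 50]
Insert 73: [1, 26, 41, 73, 55, 50]
Insert 55: [1, 26, 41, 55, 73, 50]
Insert 50: [1, 26, 41, 50, 55, 73]

Sorted: [1, 26, 41, 50, 55, 73]


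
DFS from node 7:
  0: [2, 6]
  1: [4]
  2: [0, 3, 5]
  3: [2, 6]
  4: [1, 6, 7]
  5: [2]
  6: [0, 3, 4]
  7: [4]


Visit 7, push [4]
Visit 4, push [6, 1]
Visit 1, push []
Visit 6, push [3, 0]
Visit 0, push [2]
Visit 2, push [5, 3]
Visit 3, push []
Visit 5, push []

DFS order: [7, 4, 1, 6, 0, 2, 3, 5]


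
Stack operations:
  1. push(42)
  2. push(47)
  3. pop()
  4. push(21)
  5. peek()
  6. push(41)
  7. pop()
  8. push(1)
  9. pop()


push(42) -> [42]
push(47) -> [42, 47]
pop()->47, [42]
push(21) -> [42, 21]
peek()->21
push(41) -> [42, 21, 41]
pop()->41, [42, 21]
push(1) -> [42, 21, 1]
pop()->1, [42, 21]

Final stack: [42, 21]


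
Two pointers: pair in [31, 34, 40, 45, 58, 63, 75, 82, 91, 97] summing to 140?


lo=0(31)+hi=9(97)=128
lo=1(34)+hi=9(97)=131
lo=2(40)+hi=9(97)=137
lo=3(45)+hi=9(97)=142
lo=3(45)+hi=8(91)=136
lo=4(58)+hi=8(91)=149
lo=4(58)+hi=7(82)=140

Yes: 58+82=140


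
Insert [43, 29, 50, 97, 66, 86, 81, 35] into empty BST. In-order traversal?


Insert 43: root
Insert 29: L from 43
Insert 50: R from 43
Insert 97: R from 43 -> R from 50
Insert 66: R from 43 -> R from 50 -> L from 97
Insert 86: R from 43 -> R from 50 -> L from 97 -> R from 66
Insert 81: R from 43 -> R from 50 -> L from 97 -> R from 66 -> L from 86
Insert 35: L from 43 -> R from 29

In-order: [29, 35, 43, 50, 66, 81, 86, 97]


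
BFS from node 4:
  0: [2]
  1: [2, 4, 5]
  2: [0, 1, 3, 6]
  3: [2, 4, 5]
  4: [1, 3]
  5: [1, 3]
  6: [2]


Visit 4, enqueue [1, 3]
Visit 1, enqueue [2, 5]
Visit 3, enqueue []
Visit 2, enqueue [0, 6]
Visit 5, enqueue []
Visit 0, enqueue []
Visit 6, enqueue []

BFS order: [4, 1, 3, 2, 5, 0, 6]


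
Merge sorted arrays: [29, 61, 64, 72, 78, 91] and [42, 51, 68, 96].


Take 29 from A
Take 42 from B
Take 51 from B
Take 61 from A
Take 64 from A
Take 68 from B
Take 72 from A
Take 78 from A
Take 91 from A

Merged: [29, 42, 51, 61, 64, 68, 72, 78, 91, 96]


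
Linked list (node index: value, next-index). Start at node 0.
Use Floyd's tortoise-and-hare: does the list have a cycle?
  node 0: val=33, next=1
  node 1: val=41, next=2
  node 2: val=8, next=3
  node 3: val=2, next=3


Floyd's tortoise (slow, +1) and hare (fast, +2):
  init: slow=0, fast=0
  step 1: slow=1, fast=2
  step 2: slow=2, fast=3
  step 3: slow=3, fast=3
  slow == fast at node 3: cycle detected

Cycle: yes


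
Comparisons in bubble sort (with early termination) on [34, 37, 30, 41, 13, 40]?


Algorithm: bubble sort (with early termination)
Input: [34, 37, 30, 41, 13, 40]
Sorted: [13, 30, 34, 37, 40, 41]

15


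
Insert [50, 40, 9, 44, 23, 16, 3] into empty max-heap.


Insert 50: [50]
Insert 40: [50, 40]
Insert 9: [50, 40, 9]
Insert 44: [50, 44, 9, 40]
Insert 23: [50, 44, 9, 40, 23]
Insert 16: [50, 44, 16, 40, 23, 9]
Insert 3: [50, 44, 16, 40, 23, 9, 3]

Final heap: [50, 44, 16, 40, 23, 9, 3]


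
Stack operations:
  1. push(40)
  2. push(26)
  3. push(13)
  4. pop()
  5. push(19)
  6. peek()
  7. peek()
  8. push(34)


push(40) -> [40]
push(26) -> [40, 26]
push(13) -> [40, 26, 13]
pop()->13, [40, 26]
push(19) -> [40, 26, 19]
peek()->19
peek()->19
push(34) -> [40, 26, 19, 34]

Final stack: [40, 26, 19, 34]


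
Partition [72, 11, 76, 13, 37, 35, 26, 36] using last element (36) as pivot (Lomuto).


Pivot: 36
  11 <= 36: swap -> [11, 72, 76, 13, 37, 35, 26, 36]
  13 <= 36: swap -> [11, 13, 76, 72, 37, 35, 26, 36]
  35 <= 36: swap -> [11, 13, 35, 72, 37, 76, 26, 36]
  26 <= 36: swap -> [11, 13, 35, 26, 37, 76, 72, 36]
Place pivot at 4: [11, 13, 35, 26, 36, 76, 72, 37]

Partitioned: [11, 13, 35, 26, 36, 76, 72, 37]


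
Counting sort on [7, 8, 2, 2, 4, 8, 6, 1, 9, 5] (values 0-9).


Input: [7, 8, 2, 2, 4, 8, 6, 1, 9, 5]
Counts: [0, 1, 2, 0, 1, 1, 1, 1, 2, 1]

Sorted: [1, 2, 2, 4, 5, 6, 7, 8, 8, 9]


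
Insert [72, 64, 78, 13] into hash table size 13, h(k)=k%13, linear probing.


Insert 72: h=7 -> slot 7
Insert 64: h=12 -> slot 12
Insert 78: h=0 -> slot 0
Insert 13: h=0, 1 probes -> slot 1

Table: [78, 13, None, None, None, None, None, 72, None, None, None, None, 64]


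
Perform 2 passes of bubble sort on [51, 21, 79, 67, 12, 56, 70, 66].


Initial: [51, 21, 79, 67, 12, 56, 70, 66]
Pass 1: [21, 51, 67, 12, 56, 70, 66, 79] (6 swaps)
Pass 2: [21, 51, 12, 56, 67, 66, 70, 79] (3 swaps)

After 2 passes: [21, 51, 12, 56, 67, 66, 70, 79]


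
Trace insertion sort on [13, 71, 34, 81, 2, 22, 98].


Initial: [13, 71, 34, 81, 2, 22, 98]
Insert 71: [13, 71, 34, 81, 2, 22, 98]
Insert 34: [13, 34, 71, 81, 2, 22, 98]
Insert 81: [13, 34, 71, 81, 2, 22, 98]
Insert 2: [2, 13, 34, 71, 81, 22, 98]
Insert 22: [2, 13, 22, 34, 71, 81, 98]
Insert 98: [2, 13, 22, 34, 71, 81, 98]

Sorted: [2, 13, 22, 34, 71, 81, 98]


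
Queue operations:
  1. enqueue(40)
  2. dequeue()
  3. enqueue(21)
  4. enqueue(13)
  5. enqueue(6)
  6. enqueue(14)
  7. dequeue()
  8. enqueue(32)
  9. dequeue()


enqueue(40) -> [40]
dequeue()->40, []
enqueue(21) -> [21]
enqueue(13) -> [21, 13]
enqueue(6) -> [21, 13, 6]
enqueue(14) -> [21, 13, 6, 14]
dequeue()->21, [13, 6, 14]
enqueue(32) -> [13, 6, 14, 32]
dequeue()->13, [6, 14, 32]

Final queue: [6, 14, 32]


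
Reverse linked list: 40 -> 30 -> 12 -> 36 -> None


Step 1: curr=40, set curr.next=prev(None) | reversed so far: 40
Step 2: curr=30, set curr.next=prev(40) | reversed so far: 30 -> 40
Step 3: curr=12, set curr.next=prev(30) | reversed so far: 12 -> 30 -> 40
Step 4: curr=36, set curr.next=prev(12) | reversed so far: 36 -> 12 -> 30 -> 40

36 -> 12 -> 30 -> 40 -> None


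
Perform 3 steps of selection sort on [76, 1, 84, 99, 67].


Initial: [76, 1, 84, 99, 67]
Step 1: min=1 at 1
  Swap: [1, 76, 84, 99, 67]
Step 2: min=67 at 4
  Swap: [1, 67, 84, 99, 76]
Step 3: min=76 at 4
  Swap: [1, 67, 76, 99, 84]

After 3 steps: [1, 67, 76, 99, 84]


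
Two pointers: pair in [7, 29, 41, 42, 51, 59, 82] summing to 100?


lo=0(7)+hi=6(82)=89
lo=1(29)+hi=6(82)=111
lo=1(29)+hi=5(59)=88
lo=2(41)+hi=5(59)=100

Yes: 41+59=100


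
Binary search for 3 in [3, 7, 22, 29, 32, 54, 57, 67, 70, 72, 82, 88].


Step 1: lo=0, hi=11, mid=5, val=54
Step 2: lo=0, hi=4, mid=2, val=22
Step 3: lo=0, hi=1, mid=0, val=3

Found at index 0


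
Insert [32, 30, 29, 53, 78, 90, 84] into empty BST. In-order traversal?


Insert 32: root
Insert 30: L from 32
Insert 29: L from 32 -> L from 30
Insert 53: R from 32
Insert 78: R from 32 -> R from 53
Insert 90: R from 32 -> R from 53 -> R from 78
Insert 84: R from 32 -> R from 53 -> R from 78 -> L from 90

In-order: [29, 30, 32, 53, 78, 84, 90]


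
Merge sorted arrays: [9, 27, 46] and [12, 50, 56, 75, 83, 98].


Take 9 from A
Take 12 from B
Take 27 from A
Take 46 from A

Merged: [9, 12, 27, 46, 50, 56, 75, 83, 98]


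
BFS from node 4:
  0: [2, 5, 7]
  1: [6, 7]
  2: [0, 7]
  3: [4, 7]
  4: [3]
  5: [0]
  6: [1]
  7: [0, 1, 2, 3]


Visit 4, enqueue [3]
Visit 3, enqueue [7]
Visit 7, enqueue [0, 1, 2]
Visit 0, enqueue [5]
Visit 1, enqueue [6]
Visit 2, enqueue []
Visit 5, enqueue []
Visit 6, enqueue []

BFS order: [4, 3, 7, 0, 1, 2, 5, 6]


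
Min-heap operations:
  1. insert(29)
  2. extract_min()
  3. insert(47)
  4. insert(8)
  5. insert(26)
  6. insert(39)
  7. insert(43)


insert(29) -> [29]
extract_min()->29, []
insert(47) -> [47]
insert(8) -> [8, 47]
insert(26) -> [8, 47, 26]
insert(39) -> [8, 39, 26, 47]
insert(43) -> [8, 39, 26, 47, 43]

Final heap: [8, 39, 26, 47, 43]
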